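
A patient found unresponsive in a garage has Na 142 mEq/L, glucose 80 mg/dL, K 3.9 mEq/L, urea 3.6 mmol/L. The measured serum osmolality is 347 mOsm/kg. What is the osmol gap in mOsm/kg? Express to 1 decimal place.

55.0 mOsm/kg

Calculated osmolality = 2·Na + glucose/18 + urea
= 2·142 + 80/18 + 3.6
= 284 + 4.44 + 3.60
= 292.04 mOsm/kg ≈ 292.0 mOsm/kg
Osmolar gap = measured − calculated = 347 − 292.0 = 55.0 mOsm/kg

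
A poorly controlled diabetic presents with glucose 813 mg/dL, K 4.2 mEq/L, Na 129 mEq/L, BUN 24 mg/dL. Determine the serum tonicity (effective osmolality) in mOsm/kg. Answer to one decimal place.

Effective osmolality excludes urea (freely permeant across cell membranes):
2·Na + glucose/18
= 2·129 + 813/18
= 258 + 45.17
= 303.17 mOsm/kg

303.2 mOsm/kg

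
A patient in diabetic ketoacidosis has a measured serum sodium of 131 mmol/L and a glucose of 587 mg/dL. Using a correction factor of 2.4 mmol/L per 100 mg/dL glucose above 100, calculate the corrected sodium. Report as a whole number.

143 mmol/L

Corrected Na = measured Na + 2.4 · (glucose − 100)/100
= 131 + 2.4 · (587 − 100)/100
= 131 + 11.7
= 142.7 mmol/L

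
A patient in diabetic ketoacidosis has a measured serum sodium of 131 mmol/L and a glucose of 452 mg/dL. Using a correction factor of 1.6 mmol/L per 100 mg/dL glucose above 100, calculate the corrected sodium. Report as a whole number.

Corrected Na = measured Na + 1.6 · (glucose − 100)/100
= 131 + 1.6 · (452 − 100)/100
= 131 + 5.6
= 136.6 mmol/L

137 mmol/L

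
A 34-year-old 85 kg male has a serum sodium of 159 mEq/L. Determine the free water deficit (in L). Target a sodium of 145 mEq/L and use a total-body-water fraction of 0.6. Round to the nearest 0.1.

4.9 L

TBW = 0.6 · 85 = 51 L
Free water deficit = TBW · (Na/145 − 1)
= 51 · (159/145 − 1)
= 51 · 0.0966
= 4.93 L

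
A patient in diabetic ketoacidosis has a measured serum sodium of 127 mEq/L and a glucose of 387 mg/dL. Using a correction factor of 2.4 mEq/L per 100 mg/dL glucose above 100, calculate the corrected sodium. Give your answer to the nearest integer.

134 mEq/L

Corrected Na = measured Na + 2.4 · (glucose − 100)/100
= 127 + 2.4 · (387 − 100)/100
= 127 + 6.9
= 133.9 mEq/L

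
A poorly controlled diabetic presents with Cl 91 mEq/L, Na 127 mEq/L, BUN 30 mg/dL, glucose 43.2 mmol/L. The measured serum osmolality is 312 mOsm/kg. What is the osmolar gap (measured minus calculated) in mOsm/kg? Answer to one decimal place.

4.1 mOsm/kg

Calculated osmolality = 2·Na + glucose + BUN/2.8
= 2·127 + 43.2 + 30/2.8
= 254 + 43.20 + 10.71
= 307.91 mOsm/kg ≈ 307.9 mOsm/kg
Osmolar gap = measured − calculated = 312 − 307.9 = 4.1 mOsm/kg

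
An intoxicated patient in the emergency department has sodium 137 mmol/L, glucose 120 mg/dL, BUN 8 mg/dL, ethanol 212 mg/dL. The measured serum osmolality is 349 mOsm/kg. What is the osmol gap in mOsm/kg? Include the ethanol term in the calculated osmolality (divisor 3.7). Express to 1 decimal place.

Calculated osmolality = 2·Na + glucose/18 + BUN/2.8 + ethanol/3.7
= 2·137 + 120/18 + 8/2.8 + 212/3.7
= 274 + 6.67 + 2.86 + 57.30
= 340.83 mOsm/kg ≈ 340.8 mOsm/kg
Osmolar gap = measured − calculated = 349 − 340.8 = 8.2 mOsm/kg

8.2 mOsm/kg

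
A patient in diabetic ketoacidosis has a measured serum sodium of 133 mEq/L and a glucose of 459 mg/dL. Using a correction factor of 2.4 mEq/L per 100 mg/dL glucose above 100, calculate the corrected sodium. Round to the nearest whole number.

Corrected Na = measured Na + 2.4 · (glucose − 100)/100
= 133 + 2.4 · (459 − 100)/100
= 133 + 8.6
= 141.6 mEq/L

142 mEq/L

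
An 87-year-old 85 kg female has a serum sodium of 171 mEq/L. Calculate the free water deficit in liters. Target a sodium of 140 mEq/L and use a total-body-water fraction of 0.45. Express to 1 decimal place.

8.5 L

TBW = 0.45 · 85 = 38.25 L
Free water deficit = TBW · (Na/140 − 1)
= 38.25 · (171/140 − 1)
= 38.25 · 0.2214
= 8.47 L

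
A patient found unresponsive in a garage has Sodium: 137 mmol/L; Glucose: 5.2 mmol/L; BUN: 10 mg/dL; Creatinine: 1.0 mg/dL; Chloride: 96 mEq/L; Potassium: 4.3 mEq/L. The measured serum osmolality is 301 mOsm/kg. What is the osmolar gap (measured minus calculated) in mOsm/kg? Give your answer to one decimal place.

18.2 mOsm/kg

Calculated osmolality = 2·Na + glucose + BUN/2.8
= 2·137 + 5.2 + 10/2.8
= 274 + 5.20 + 3.57
= 282.77 mOsm/kg ≈ 282.8 mOsm/kg
Osmolar gap = measured − calculated = 301 − 282.8 = 18.2 mOsm/kg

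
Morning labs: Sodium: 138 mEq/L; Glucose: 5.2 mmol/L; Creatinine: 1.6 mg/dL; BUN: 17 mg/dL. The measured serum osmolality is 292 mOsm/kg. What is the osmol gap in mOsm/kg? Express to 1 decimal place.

4.7 mOsm/kg

Calculated osmolality = 2·Na + glucose + BUN/2.8
= 2·138 + 5.2 + 17/2.8
= 276 + 5.20 + 6.07
= 287.27 mOsm/kg ≈ 287.3 mOsm/kg
Osmolar gap = measured − calculated = 292 − 287.3 = 4.7 mOsm/kg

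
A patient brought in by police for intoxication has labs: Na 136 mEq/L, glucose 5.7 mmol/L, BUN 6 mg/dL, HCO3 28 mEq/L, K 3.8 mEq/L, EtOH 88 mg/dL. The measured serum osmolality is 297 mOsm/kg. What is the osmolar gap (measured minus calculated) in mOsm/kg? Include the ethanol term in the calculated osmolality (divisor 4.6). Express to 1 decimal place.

Calculated osmolality = 2·Na + glucose + BUN/2.8 + ethanol/4.6
= 2·136 + 5.7 + 6/2.8 + 88/4.6
= 272 + 5.70 + 2.14 + 19.13
= 298.97 mOsm/kg ≈ 299.0 mOsm/kg
Osmolar gap = measured − calculated = 297 − 299.0 = -2.0 mOsm/kg

-2.0 mOsm/kg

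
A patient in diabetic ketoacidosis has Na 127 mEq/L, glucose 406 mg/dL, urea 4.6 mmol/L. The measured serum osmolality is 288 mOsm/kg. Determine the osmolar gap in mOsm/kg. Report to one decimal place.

Calculated osmolality = 2·Na + glucose/18 + urea
= 2·127 + 406/18 + 4.6
= 254 + 22.56 + 4.60
= 281.16 mOsm/kg ≈ 281.2 mOsm/kg
Osmolar gap = measured − calculated = 288 − 281.2 = 6.8 mOsm/kg

6.8 mOsm/kg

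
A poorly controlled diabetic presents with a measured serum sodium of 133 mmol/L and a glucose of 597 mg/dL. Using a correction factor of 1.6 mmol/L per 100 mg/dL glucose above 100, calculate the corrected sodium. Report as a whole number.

141 mmol/L

Corrected Na = measured Na + 1.6 · (glucose − 100)/100
= 133 + 1.6 · (597 − 100)/100
= 133 + 8
= 141 mmol/L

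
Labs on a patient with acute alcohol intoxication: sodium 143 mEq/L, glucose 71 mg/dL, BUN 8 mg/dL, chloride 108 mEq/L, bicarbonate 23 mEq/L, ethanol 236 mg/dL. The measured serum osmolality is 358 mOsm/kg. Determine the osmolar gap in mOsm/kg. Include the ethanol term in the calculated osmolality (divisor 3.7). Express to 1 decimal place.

Calculated osmolality = 2·Na + glucose/18 + BUN/2.8 + ethanol/3.7
= 2·143 + 71/18 + 8/2.8 + 236/3.7
= 286 + 3.94 + 2.86 + 63.78
= 356.58 mOsm/kg ≈ 356.6 mOsm/kg
Osmolar gap = measured − calculated = 358 − 356.6 = 1.4 mOsm/kg

1.4 mOsm/kg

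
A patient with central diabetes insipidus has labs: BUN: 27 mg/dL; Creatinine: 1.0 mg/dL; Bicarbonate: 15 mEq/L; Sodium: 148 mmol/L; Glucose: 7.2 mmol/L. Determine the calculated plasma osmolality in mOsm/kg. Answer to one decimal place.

312.8 mOsm/kg

Calculated osmolality = 2·Na + glucose + BUN/2.8
= 2·148 + 7.2 + 27/2.8
= 296 + 7.20 + 9.64
= 312.84 mOsm/kg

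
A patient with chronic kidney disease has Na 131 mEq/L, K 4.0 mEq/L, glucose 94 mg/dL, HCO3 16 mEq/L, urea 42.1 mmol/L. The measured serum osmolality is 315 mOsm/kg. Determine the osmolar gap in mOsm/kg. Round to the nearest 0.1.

Calculated osmolality = 2·Na + glucose/18 + urea
= 2·131 + 94/18 + 42.1
= 262 + 5.22 + 42.10
= 309.32 mOsm/kg ≈ 309.3 mOsm/kg
Osmolar gap = measured − calculated = 315 − 309.3 = 5.7 mOsm/kg

5.7 mOsm/kg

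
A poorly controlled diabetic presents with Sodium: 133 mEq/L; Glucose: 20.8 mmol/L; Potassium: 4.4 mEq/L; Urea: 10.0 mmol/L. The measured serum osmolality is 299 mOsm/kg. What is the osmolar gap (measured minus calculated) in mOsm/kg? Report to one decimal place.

Calculated osmolality = 2·Na + glucose + urea
= 2·133 + 20.8 + 10
= 266 + 20.80 + 10
= 296.8 mOsm/kg ≈ 296.8 mOsm/kg
Osmolar gap = measured − calculated = 299 − 296.8 = 2.2 mOsm/kg

2.2 mOsm/kg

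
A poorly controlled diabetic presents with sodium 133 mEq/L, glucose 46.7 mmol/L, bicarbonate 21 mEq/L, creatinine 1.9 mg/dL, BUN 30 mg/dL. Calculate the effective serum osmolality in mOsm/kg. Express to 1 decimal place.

312.7 mOsm/kg

Effective osmolality excludes urea (freely permeant across cell membranes):
2·Na + glucose
= 2·133 + 46.7
= 266 + 46.7
= 312.7 mOsm/kg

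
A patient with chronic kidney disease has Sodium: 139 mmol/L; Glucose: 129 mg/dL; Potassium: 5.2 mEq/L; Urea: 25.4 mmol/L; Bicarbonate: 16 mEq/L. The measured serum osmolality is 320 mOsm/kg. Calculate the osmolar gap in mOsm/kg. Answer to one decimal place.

Calculated osmolality = 2·Na + glucose/18 + urea
= 2·139 + 129/18 + 25.4
= 278 + 7.17 + 25.40
= 310.57 mOsm/kg ≈ 310.6 mOsm/kg
Osmolar gap = measured − calculated = 320 − 310.6 = 9.4 mOsm/kg

9.4 mOsm/kg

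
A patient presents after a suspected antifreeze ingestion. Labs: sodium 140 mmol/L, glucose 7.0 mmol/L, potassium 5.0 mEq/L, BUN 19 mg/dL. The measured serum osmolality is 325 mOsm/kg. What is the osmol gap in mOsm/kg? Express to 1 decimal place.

Calculated osmolality = 2·Na + glucose + BUN/2.8
= 2·140 + 7 + 19/2.8
= 280 + 7 + 6.79
= 293.79 mOsm/kg ≈ 293.8 mOsm/kg
Osmolar gap = measured − calculated = 325 − 293.8 = 31.2 mOsm/kg

31.2 mOsm/kg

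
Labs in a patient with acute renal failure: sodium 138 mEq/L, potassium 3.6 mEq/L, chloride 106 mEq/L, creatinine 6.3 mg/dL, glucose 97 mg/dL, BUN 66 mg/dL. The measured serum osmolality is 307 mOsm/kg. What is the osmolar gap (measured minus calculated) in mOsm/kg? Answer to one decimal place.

2.0 mOsm/kg

Calculated osmolality = 2·Na + glucose/18 + BUN/2.8
= 2·138 + 97/18 + 66/2.8
= 276 + 5.39 + 23.57
= 304.96 mOsm/kg ≈ 305.0 mOsm/kg
Osmolar gap = measured − calculated = 307 − 305.0 = 2.0 mOsm/kg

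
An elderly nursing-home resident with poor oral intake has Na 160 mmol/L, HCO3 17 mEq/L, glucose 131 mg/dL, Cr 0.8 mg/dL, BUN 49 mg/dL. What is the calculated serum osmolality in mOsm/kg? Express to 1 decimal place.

344.8 mOsm/kg

Calculated osmolality = 2·Na + glucose/18 + BUN/2.8
= 2·160 + 131/18 + 49/2.8
= 320 + 7.28 + 17.50
= 344.78 mOsm/kg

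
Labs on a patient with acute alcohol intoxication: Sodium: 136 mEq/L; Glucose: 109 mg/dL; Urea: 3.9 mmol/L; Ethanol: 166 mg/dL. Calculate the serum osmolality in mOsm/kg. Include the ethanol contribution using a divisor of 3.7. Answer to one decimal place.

Calculated osmolality = 2·Na + glucose/18 + urea + ethanol/3.7
= 2·136 + 109/18 + 3.9 + 166/3.7
= 272 + 6.06 + 3.90 + 44.86
= 326.82 mOsm/kg

326.8 mOsm/kg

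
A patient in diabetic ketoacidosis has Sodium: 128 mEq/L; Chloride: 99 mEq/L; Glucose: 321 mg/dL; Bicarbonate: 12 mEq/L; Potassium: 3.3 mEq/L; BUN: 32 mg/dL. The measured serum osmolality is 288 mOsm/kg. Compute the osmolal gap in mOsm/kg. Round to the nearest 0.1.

2.7 mOsm/kg

Calculated osmolality = 2·Na + glucose/18 + BUN/2.8
= 2·128 + 321/18 + 32/2.8
= 256 + 17.83 + 11.43
= 285.26 mOsm/kg ≈ 285.3 mOsm/kg
Osmolar gap = measured − calculated = 288 − 285.3 = 2.7 mOsm/kg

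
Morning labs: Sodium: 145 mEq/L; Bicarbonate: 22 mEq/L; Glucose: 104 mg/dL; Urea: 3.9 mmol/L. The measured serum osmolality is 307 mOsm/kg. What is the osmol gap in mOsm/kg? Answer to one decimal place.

Calculated osmolality = 2·Na + glucose/18 + urea
= 2·145 + 104/18 + 3.9
= 290 + 5.78 + 3.90
= 299.68 mOsm/kg ≈ 299.7 mOsm/kg
Osmolar gap = measured − calculated = 307 − 299.7 = 7.3 mOsm/kg

7.3 mOsm/kg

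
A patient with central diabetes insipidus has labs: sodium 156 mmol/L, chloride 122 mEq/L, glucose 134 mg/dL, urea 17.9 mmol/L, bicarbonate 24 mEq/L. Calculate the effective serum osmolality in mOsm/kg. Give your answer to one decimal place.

319.4 mOsm/kg

Effective osmolality excludes urea (freely permeant across cell membranes):
2·Na + glucose/18
= 2·156 + 134/18
= 312 + 7.44
= 319.44 mOsm/kg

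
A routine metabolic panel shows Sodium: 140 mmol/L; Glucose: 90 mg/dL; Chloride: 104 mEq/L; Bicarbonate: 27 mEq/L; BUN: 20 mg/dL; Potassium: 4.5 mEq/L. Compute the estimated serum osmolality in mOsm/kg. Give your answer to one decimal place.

Calculated osmolality = 2·Na + glucose/18 + BUN/2.8
= 2·140 + 90/18 + 20/2.8
= 280 + 5 + 7.14
= 292.14 mOsm/kg

292.1 mOsm/kg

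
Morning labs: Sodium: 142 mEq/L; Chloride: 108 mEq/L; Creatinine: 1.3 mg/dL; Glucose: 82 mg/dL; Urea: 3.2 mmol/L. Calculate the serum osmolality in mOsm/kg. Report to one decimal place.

Calculated osmolality = 2·Na + glucose/18 + urea
= 2·142 + 82/18 + 3.2
= 284 + 4.56 + 3.20
= 291.76 mOsm/kg

291.8 mOsm/kg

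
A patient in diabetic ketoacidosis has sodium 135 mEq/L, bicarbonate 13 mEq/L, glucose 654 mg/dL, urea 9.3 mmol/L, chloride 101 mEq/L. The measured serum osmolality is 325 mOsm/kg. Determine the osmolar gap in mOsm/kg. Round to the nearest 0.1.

9.4 mOsm/kg

Calculated osmolality = 2·Na + glucose/18 + urea
= 2·135 + 654/18 + 9.3
= 270 + 36.33 + 9.30
= 315.63 mOsm/kg ≈ 315.6 mOsm/kg
Osmolar gap = measured − calculated = 325 − 315.6 = 9.4 mOsm/kg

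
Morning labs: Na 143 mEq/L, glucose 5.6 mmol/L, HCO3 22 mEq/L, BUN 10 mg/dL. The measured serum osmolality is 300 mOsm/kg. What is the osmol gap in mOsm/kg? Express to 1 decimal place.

Calculated osmolality = 2·Na + glucose + BUN/2.8
= 2·143 + 5.6 + 10/2.8
= 286 + 5.60 + 3.57
= 295.17 mOsm/kg ≈ 295.2 mOsm/kg
Osmolar gap = measured − calculated = 300 − 295.2 = 4.8 mOsm/kg

4.8 mOsm/kg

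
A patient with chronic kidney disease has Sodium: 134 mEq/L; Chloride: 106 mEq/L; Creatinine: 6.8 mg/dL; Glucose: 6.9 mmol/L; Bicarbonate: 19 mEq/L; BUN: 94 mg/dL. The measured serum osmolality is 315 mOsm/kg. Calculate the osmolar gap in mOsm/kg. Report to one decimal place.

Calculated osmolality = 2·Na + glucose + BUN/2.8
= 2·134 + 6.9 + 94/2.8
= 268 + 6.90 + 33.57
= 308.47 mOsm/kg ≈ 308.5 mOsm/kg
Osmolar gap = measured − calculated = 315 − 308.5 = 6.5 mOsm/kg

6.5 mOsm/kg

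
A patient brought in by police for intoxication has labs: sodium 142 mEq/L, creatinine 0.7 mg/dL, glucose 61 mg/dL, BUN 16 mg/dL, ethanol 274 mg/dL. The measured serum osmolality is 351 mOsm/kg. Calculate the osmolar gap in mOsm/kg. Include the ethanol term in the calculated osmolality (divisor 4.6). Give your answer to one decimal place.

Calculated osmolality = 2·Na + glucose/18 + BUN/2.8 + ethanol/4.6
= 2·142 + 61/18 + 16/2.8 + 274/4.6
= 284 + 3.39 + 5.71 + 59.57
= 352.67 mOsm/kg ≈ 352.7 mOsm/kg
Osmolar gap = measured − calculated = 351 − 352.7 = -1.7 mOsm/kg

-1.7 mOsm/kg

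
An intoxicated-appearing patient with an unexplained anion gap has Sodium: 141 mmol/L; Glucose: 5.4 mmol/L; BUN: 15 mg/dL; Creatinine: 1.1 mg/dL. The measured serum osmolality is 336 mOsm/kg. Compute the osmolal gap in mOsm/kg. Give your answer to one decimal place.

43.2 mOsm/kg

Calculated osmolality = 2·Na + glucose + BUN/2.8
= 2·141 + 5.4 + 15/2.8
= 282 + 5.40 + 5.36
= 292.76 mOsm/kg ≈ 292.8 mOsm/kg
Osmolar gap = measured − calculated = 336 − 292.8 = 43.2 mOsm/kg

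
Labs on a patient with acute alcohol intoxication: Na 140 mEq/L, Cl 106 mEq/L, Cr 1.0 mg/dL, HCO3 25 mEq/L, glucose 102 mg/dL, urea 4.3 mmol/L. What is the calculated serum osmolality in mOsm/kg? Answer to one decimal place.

290.0 mOsm/kg

Calculated osmolality = 2·Na + glucose/18 + urea
= 2·140 + 102/18 + 4.3
= 280 + 5.67 + 4.30
= 289.97 mOsm/kg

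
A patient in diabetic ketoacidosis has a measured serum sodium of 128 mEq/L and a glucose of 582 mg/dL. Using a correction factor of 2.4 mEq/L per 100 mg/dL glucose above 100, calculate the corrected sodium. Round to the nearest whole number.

Corrected Na = measured Na + 2.4 · (glucose − 100)/100
= 128 + 2.4 · (582 − 100)/100
= 128 + 11.6
= 139.6 mEq/L

140 mEq/L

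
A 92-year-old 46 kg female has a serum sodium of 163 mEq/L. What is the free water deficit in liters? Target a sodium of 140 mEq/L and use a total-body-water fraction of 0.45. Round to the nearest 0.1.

3.4 L

TBW = 0.45 · 46 = 20.7 L
Free water deficit = TBW · (Na/140 − 1)
= 20.7 · (163/140 − 1)
= 20.7 · 0.1643
= 3.4 L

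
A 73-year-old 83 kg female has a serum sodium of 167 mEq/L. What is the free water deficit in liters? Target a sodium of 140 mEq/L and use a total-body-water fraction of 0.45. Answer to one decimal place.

7.2 L

TBW = 0.45 · 83 = 37.35 L
Free water deficit = TBW · (Na/140 − 1)
= 37.35 · (167/140 − 1)
= 37.35 · 0.1929
= 7.2 L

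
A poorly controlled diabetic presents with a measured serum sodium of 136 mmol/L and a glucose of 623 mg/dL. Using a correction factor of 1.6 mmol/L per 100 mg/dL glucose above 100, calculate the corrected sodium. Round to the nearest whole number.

Corrected Na = measured Na + 1.6 · (glucose − 100)/100
= 136 + 1.6 · (623 − 100)/100
= 136 + 8.4
= 144.4 mmol/L

144 mmol/L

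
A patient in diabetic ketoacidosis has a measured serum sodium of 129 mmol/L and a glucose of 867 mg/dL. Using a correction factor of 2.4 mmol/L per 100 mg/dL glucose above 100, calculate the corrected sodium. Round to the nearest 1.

147 mmol/L

Corrected Na = measured Na + 2.4 · (glucose − 100)/100
= 129 + 2.4 · (867 − 100)/100
= 129 + 18.4
= 147.4 mmol/L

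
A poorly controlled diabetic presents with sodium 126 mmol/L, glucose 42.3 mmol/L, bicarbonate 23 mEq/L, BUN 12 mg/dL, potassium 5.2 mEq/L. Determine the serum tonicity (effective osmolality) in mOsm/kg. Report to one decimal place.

294.3 mOsm/kg

Effective osmolality excludes urea (freely permeant across cell membranes):
2·Na + glucose
= 2·126 + 42.3
= 252 + 42.3
= 294.3 mOsm/kg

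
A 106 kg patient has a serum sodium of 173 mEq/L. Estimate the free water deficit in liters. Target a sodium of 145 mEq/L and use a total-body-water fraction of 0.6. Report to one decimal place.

12.3 L

TBW = 0.6 · 106 = 63.6 L
Free water deficit = TBW · (Na/145 − 1)
= 63.6 · (173/145 − 1)
= 63.6 · 0.1931
= 12.28 L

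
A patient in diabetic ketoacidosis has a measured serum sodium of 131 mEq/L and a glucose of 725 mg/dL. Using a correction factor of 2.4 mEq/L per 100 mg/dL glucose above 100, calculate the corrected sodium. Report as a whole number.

Corrected Na = measured Na + 2.4 · (glucose − 100)/100
= 131 + 2.4 · (725 − 100)/100
= 131 + 15
= 146 mEq/L

146 mEq/L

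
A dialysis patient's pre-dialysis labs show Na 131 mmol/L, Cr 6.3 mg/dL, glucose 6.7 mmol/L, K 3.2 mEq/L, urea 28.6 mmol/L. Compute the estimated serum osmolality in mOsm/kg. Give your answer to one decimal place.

297.3 mOsm/kg

Calculated osmolality = 2·Na + glucose + urea
= 2·131 + 6.7 + 28.6
= 262 + 6.70 + 28.60
= 297.3 mOsm/kg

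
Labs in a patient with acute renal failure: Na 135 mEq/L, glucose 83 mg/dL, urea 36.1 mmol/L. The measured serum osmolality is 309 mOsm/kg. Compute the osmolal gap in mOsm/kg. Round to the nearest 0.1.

-1.7 mOsm/kg

Calculated osmolality = 2·Na + glucose/18 + urea
= 2·135 + 83/18 + 36.1
= 270 + 4.61 + 36.10
= 310.71 mOsm/kg ≈ 310.7 mOsm/kg
Osmolar gap = measured − calculated = 309 − 310.7 = -1.7 mOsm/kg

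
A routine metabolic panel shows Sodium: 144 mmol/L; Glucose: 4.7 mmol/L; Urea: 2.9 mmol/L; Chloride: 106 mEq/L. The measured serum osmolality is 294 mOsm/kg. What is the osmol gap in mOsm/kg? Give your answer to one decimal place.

-1.6 mOsm/kg

Calculated osmolality = 2·Na + glucose + urea
= 2·144 + 4.7 + 2.9
= 288 + 4.70 + 2.90
= 295.6 mOsm/kg ≈ 295.6 mOsm/kg
Osmolar gap = measured − calculated = 294 − 295.6 = -1.6 mOsm/kg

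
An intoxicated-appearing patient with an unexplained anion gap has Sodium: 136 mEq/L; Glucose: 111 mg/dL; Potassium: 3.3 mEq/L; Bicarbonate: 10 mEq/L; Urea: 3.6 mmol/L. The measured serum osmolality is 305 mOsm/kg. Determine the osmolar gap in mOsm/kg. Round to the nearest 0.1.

Calculated osmolality = 2·Na + glucose/18 + urea
= 2·136 + 111/18 + 3.6
= 272 + 6.17 + 3.60
= 281.77 mOsm/kg ≈ 281.8 mOsm/kg
Osmolar gap = measured − calculated = 305 − 281.8 = 23.2 mOsm/kg

23.2 mOsm/kg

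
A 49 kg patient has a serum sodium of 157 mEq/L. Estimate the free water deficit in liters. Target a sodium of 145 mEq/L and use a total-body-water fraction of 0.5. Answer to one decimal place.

TBW = 0.5 · 49 = 24.5 L
Free water deficit = TBW · (Na/145 − 1)
= 24.5 · (157/145 − 1)
= 24.5 · 0.0828
= 2.03 L

2.0 L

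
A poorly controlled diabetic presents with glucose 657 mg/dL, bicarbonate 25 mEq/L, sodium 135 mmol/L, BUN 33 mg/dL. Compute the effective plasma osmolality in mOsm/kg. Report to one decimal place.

Effective osmolality excludes urea (freely permeant across cell membranes):
2·Na + glucose/18
= 2·135 + 657/18
= 270 + 36.5
= 306.5 mOsm/kg

306.5 mOsm/kg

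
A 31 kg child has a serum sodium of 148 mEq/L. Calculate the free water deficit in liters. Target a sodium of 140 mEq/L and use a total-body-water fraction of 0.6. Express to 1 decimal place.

1.1 L

TBW = 0.6 · 31 = 18.6 L
Free water deficit = TBW · (Na/140 − 1)
= 18.6 · (148/140 − 1)
= 18.6 · 0.0571
= 1.06 L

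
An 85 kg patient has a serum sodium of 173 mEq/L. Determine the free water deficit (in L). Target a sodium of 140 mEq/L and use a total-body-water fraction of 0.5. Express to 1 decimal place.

10.0 L

TBW = 0.5 · 85 = 42.5 L
Free water deficit = TBW · (Na/140 − 1)
= 42.5 · (173/140 − 1)
= 42.5 · 0.2357
= 10.02 L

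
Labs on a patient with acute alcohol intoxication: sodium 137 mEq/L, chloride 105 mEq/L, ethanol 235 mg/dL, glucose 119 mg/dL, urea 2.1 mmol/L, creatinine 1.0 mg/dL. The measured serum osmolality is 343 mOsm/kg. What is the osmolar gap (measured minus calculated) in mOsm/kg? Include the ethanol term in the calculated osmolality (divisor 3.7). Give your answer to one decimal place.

Calculated osmolality = 2·Na + glucose/18 + urea + ethanol/3.7
= 2·137 + 119/18 + 2.1 + 235/3.7
= 274 + 6.61 + 2.10 + 63.51
= 346.22 mOsm/kg ≈ 346.2 mOsm/kg
Osmolar gap = measured − calculated = 343 − 346.2 = -3.2 mOsm/kg

-3.2 mOsm/kg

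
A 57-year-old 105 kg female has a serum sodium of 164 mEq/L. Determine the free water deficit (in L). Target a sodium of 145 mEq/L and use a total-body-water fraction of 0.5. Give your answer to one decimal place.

6.9 L

TBW = 0.5 · 105 = 52.5 L
Free water deficit = TBW · (Na/145 − 1)
= 52.5 · (164/145 − 1)
= 52.5 · 0.131
= 6.88 L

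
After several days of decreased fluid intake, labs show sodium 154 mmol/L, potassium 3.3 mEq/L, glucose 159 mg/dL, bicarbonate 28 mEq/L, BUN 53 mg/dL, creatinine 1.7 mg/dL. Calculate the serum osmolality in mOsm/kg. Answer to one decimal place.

Calculated osmolality = 2·Na + glucose/18 + BUN/2.8
= 2·154 + 159/18 + 53/2.8
= 308 + 8.83 + 18.93
= 335.76 mOsm/kg

335.8 mOsm/kg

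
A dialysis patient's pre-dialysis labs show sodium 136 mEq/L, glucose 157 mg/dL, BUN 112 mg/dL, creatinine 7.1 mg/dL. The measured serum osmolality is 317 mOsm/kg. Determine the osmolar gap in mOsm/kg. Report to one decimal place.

Calculated osmolality = 2·Na + glucose/18 + BUN/2.8
= 2·136 + 157/18 + 112/2.8
= 272 + 8.72 + 40
= 320.72 mOsm/kg ≈ 320.7 mOsm/kg
Osmolar gap = measured − calculated = 317 − 320.7 = -3.7 mOsm/kg

-3.7 mOsm/kg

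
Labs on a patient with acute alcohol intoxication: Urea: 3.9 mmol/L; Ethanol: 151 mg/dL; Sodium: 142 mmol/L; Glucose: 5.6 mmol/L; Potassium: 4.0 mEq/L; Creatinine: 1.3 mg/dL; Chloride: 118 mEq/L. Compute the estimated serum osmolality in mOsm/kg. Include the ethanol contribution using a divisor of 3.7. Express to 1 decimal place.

Calculated osmolality = 2·Na + glucose + urea + ethanol/3.7
= 2·142 + 5.6 + 3.9 + 151/3.7
= 284 + 5.60 + 3.90 + 40.81
= 334.31 mOsm/kg

334.3 mOsm/kg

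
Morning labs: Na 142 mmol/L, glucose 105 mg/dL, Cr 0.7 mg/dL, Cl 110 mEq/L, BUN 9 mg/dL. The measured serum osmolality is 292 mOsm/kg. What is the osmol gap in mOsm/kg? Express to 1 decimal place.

Calculated osmolality = 2·Na + glucose/18 + BUN/2.8
= 2·142 + 105/18 + 9/2.8
= 284 + 5.83 + 3.21
= 293.04 mOsm/kg ≈ 293.0 mOsm/kg
Osmolar gap = measured − calculated = 292 − 293.0 = -1.0 mOsm/kg

-1.0 mOsm/kg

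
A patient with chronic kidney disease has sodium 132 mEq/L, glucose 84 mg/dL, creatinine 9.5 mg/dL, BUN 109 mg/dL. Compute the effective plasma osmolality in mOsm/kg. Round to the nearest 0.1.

Effective osmolality excludes urea (freely permeant across cell membranes):
2·Na + glucose/18
= 2·132 + 84/18
= 264 + 4.67
= 268.67 mOsm/kg

268.7 mOsm/kg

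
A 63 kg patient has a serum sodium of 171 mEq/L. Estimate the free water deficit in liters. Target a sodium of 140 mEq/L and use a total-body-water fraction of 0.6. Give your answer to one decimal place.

8.4 L

TBW = 0.6 · 63 = 37.8 L
Free water deficit = TBW · (Na/140 − 1)
= 37.8 · (171/140 − 1)
= 37.8 · 0.2214
= 8.37 L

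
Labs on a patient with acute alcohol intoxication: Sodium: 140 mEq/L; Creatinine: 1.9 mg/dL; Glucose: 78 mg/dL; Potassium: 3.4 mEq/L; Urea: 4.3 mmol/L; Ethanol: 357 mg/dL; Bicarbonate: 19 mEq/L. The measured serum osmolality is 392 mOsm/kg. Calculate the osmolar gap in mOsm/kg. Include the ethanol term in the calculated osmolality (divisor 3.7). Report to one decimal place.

Calculated osmolality = 2·Na + glucose/18 + urea + ethanol/3.7
= 2·140 + 78/18 + 4.3 + 357/3.7
= 280 + 4.33 + 4.30 + 96.49
= 385.12 mOsm/kg ≈ 385.1 mOsm/kg
Osmolar gap = measured − calculated = 392 − 385.1 = 6.9 mOsm/kg

6.9 mOsm/kg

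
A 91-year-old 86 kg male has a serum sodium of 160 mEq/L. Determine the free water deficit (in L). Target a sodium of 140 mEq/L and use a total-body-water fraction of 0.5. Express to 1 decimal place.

6.1 L

TBW = 0.5 · 86 = 43 L
Free water deficit = TBW · (Na/140 − 1)
= 43 · (160/140 − 1)
= 43 · 0.1429
= 6.14 L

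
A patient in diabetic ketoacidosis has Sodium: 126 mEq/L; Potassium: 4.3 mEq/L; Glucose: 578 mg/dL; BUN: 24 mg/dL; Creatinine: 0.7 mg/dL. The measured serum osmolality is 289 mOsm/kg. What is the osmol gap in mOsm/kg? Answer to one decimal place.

Calculated osmolality = 2·Na + glucose/18 + BUN/2.8
= 2·126 + 578/18 + 24/2.8
= 252 + 32.11 + 8.57
= 292.68 mOsm/kg ≈ 292.7 mOsm/kg
Osmolar gap = measured − calculated = 289 − 292.7 = -3.7 mOsm/kg

-3.7 mOsm/kg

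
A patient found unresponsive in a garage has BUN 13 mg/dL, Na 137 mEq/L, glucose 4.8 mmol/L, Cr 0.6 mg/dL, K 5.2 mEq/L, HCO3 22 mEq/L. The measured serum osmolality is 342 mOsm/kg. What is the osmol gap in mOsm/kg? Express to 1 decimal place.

58.6 mOsm/kg

Calculated osmolality = 2·Na + glucose + BUN/2.8
= 2·137 + 4.8 + 13/2.8
= 274 + 4.80 + 4.64
= 283.44 mOsm/kg ≈ 283.4 mOsm/kg
Osmolar gap = measured − calculated = 342 − 283.4 = 58.6 mOsm/kg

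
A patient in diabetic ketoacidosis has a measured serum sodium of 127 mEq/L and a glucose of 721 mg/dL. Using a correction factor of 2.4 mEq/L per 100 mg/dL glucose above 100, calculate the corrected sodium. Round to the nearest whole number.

Corrected Na = measured Na + 2.4 · (glucose − 100)/100
= 127 + 2.4 · (721 − 100)/100
= 127 + 14.9
= 141.9 mEq/L

142 mEq/L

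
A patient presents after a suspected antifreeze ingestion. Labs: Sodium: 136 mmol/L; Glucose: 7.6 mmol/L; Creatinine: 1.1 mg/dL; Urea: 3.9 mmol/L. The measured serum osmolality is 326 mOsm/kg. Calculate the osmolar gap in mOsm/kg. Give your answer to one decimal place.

42.5 mOsm/kg

Calculated osmolality = 2·Na + glucose + urea
= 2·136 + 7.6 + 3.9
= 272 + 7.60 + 3.90
= 283.5 mOsm/kg ≈ 283.5 mOsm/kg
Osmolar gap = measured − calculated = 326 − 283.5 = 42.5 mOsm/kg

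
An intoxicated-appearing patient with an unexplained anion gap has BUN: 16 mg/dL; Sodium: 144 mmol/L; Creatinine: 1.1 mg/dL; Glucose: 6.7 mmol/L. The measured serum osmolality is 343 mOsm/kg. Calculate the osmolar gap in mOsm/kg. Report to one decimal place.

Calculated osmolality = 2·Na + glucose + BUN/2.8
= 2·144 + 6.7 + 16/2.8
= 288 + 6.70 + 5.71
= 300.41 mOsm/kg ≈ 300.4 mOsm/kg
Osmolar gap = measured − calculated = 343 − 300.4 = 42.6 mOsm/kg

42.6 mOsm/kg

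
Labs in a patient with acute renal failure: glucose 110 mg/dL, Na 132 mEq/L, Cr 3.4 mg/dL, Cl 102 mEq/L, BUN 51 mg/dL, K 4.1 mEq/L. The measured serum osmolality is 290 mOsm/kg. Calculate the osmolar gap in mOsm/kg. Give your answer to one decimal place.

Calculated osmolality = 2·Na + glucose/18 + BUN/2.8
= 2·132 + 110/18 + 51/2.8
= 264 + 6.11 + 18.21
= 288.32 mOsm/kg ≈ 288.3 mOsm/kg
Osmolar gap = measured − calculated = 290 − 288.3 = 1.7 mOsm/kg

1.7 mOsm/kg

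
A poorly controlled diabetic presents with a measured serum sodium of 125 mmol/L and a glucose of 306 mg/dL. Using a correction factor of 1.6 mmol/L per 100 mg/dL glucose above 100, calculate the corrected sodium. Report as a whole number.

128 mmol/L

Corrected Na = measured Na + 1.6 · (glucose − 100)/100
= 125 + 1.6 · (306 − 100)/100
= 125 + 3.3
= 128.3 mmol/L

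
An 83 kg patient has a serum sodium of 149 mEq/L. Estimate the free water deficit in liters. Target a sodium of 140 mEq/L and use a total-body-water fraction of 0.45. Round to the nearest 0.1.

TBW = 0.45 · 83 = 37.35 L
Free water deficit = TBW · (Na/140 − 1)
= 37.35 · (149/140 − 1)
= 37.35 · 0.0643
= 2.4 L

2.4 L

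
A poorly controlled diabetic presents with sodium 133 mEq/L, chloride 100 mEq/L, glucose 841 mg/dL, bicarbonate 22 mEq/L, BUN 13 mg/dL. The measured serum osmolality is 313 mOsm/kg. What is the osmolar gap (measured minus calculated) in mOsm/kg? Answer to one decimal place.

Calculated osmolality = 2·Na + glucose/18 + BUN/2.8
= 2·133 + 841/18 + 13/2.8
= 266 + 46.72 + 4.64
= 317.36 mOsm/kg ≈ 317.4 mOsm/kg
Osmolar gap = measured − calculated = 313 − 317.4 = -4.4 mOsm/kg

-4.4 mOsm/kg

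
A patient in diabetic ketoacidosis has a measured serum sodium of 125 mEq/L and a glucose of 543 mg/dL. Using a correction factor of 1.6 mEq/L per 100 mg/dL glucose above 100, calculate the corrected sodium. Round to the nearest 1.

Corrected Na = measured Na + 1.6 · (glucose − 100)/100
= 125 + 1.6 · (543 − 100)/100
= 125 + 7.1
= 132.1 mEq/L

132 mEq/L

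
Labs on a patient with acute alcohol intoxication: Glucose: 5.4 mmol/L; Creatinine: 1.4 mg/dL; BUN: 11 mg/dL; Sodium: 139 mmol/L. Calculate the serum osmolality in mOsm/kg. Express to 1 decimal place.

287.3 mOsm/kg

Calculated osmolality = 2·Na + glucose + BUN/2.8
= 2·139 + 5.4 + 11/2.8
= 278 + 5.40 + 3.93
= 287.33 mOsm/kg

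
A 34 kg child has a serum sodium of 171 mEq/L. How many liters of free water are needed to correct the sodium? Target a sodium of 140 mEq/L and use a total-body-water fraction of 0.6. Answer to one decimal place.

4.5 L

TBW = 0.6 · 34 = 20.4 L
Free water deficit = TBW · (Na/140 − 1)
= 20.4 · (171/140 − 1)
= 20.4 · 0.2214
= 4.52 L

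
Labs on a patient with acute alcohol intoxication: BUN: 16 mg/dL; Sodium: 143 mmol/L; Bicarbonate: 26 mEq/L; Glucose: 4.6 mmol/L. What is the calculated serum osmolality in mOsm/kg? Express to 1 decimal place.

296.3 mOsm/kg

Calculated osmolality = 2·Na + glucose + BUN/2.8
= 2·143 + 4.6 + 16/2.8
= 286 + 4.60 + 5.71
= 296.31 mOsm/kg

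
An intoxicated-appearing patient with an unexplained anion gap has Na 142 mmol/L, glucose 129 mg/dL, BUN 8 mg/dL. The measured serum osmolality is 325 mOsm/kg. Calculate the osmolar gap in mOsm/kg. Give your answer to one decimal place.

31.0 mOsm/kg

Calculated osmolality = 2·Na + glucose/18 + BUN/2.8
= 2·142 + 129/18 + 8/2.8
= 284 + 7.17 + 2.86
= 294.03 mOsm/kg ≈ 294.0 mOsm/kg
Osmolar gap = measured − calculated = 325 − 294.0 = 31.0 mOsm/kg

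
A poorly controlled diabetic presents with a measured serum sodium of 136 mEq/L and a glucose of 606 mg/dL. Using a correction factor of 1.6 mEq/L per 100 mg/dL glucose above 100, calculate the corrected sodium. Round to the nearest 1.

144 mEq/L

Corrected Na = measured Na + 1.6 · (glucose − 100)/100
= 136 + 1.6 · (606 − 100)/100
= 136 + 8.1
= 144.1 mEq/L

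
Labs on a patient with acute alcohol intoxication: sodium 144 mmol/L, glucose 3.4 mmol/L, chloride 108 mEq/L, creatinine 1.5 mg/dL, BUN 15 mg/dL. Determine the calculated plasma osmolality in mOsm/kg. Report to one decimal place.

Calculated osmolality = 2·Na + glucose + BUN/2.8
= 2·144 + 3.4 + 15/2.8
= 288 + 3.40 + 5.36
= 296.76 mOsm/kg

296.8 mOsm/kg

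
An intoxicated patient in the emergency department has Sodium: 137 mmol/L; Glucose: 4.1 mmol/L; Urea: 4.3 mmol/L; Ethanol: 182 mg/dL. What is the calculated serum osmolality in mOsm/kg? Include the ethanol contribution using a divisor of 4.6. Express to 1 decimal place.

322.0 mOsm/kg

Calculated osmolality = 2·Na + glucose + urea + ethanol/4.6
= 2·137 + 4.1 + 4.3 + 182/4.6
= 274 + 4.10 + 4.30 + 39.57
= 321.97 mOsm/kg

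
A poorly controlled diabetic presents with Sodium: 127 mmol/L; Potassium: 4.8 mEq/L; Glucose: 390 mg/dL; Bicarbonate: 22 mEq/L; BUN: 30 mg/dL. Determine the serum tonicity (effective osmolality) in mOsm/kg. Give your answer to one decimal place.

Effective osmolality excludes urea (freely permeant across cell membranes):
2·Na + glucose/18
= 2·127 + 390/18
= 254 + 21.67
= 275.67 mOsm/kg

275.7 mOsm/kg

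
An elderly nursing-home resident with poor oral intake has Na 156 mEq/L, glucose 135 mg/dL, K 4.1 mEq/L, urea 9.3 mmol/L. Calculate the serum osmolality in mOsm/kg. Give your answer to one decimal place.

328.8 mOsm/kg

Calculated osmolality = 2·Na + glucose/18 + urea
= 2·156 + 135/18 + 9.3
= 312 + 7.50 + 9.30
= 328.8 mOsm/kg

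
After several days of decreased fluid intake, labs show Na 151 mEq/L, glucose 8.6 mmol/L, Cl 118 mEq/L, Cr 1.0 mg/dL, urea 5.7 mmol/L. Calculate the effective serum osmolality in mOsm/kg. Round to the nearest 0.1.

Effective osmolality excludes urea (freely permeant across cell membranes):
2·Na + glucose
= 2·151 + 8.6
= 302 + 8.6
= 310.6 mOsm/kg

310.6 mOsm/kg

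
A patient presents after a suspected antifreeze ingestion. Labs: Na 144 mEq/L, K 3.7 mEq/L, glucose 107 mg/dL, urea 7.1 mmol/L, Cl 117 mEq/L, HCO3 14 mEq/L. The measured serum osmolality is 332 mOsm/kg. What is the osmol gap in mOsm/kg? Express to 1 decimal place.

31.0 mOsm/kg

Calculated osmolality = 2·Na + glucose/18 + urea
= 2·144 + 107/18 + 7.1
= 288 + 5.94 + 7.10
= 301.04 mOsm/kg ≈ 301.0 mOsm/kg
Osmolar gap = measured − calculated = 332 − 301.0 = 31.0 mOsm/kg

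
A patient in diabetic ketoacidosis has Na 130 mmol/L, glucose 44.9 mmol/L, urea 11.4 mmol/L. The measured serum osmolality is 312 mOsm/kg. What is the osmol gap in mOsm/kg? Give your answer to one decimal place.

Calculated osmolality = 2·Na + glucose + urea
= 2·130 + 44.9 + 11.4
= 260 + 44.90 + 11.40
= 316.3 mOsm/kg ≈ 316.3 mOsm/kg
Osmolar gap = measured − calculated = 312 − 316.3 = -4.3 mOsm/kg

-4.3 mOsm/kg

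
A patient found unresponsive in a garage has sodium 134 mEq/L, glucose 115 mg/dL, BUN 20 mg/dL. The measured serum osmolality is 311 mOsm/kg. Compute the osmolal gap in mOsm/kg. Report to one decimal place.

29.5 mOsm/kg

Calculated osmolality = 2·Na + glucose/18 + BUN/2.8
= 2·134 + 115/18 + 20/2.8
= 268 + 6.39 + 7.14
= 281.53 mOsm/kg ≈ 281.5 mOsm/kg
Osmolar gap = measured − calculated = 311 − 281.5 = 29.5 mOsm/kg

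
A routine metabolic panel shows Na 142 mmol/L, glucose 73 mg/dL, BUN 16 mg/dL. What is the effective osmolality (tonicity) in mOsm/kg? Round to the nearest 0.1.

Effective osmolality excludes urea (freely permeant across cell membranes):
2·Na + glucose/18
= 2·142 + 73/18
= 284 + 4.06
= 288.06 mOsm/kg

288.1 mOsm/kg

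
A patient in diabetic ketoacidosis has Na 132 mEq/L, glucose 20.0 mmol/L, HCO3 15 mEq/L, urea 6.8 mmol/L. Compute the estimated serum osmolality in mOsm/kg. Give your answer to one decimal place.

290.8 mOsm/kg

Calculated osmolality = 2·Na + glucose + urea
= 2·132 + 20 + 6.8
= 264 + 20 + 6.80
= 290.8 mOsm/kg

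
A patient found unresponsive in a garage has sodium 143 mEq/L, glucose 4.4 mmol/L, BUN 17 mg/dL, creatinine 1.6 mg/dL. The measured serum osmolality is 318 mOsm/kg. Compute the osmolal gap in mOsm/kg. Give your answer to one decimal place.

Calculated osmolality = 2·Na + glucose + BUN/2.8
= 2·143 + 4.4 + 17/2.8
= 286 + 4.40 + 6.07
= 296.47 mOsm/kg ≈ 296.5 mOsm/kg
Osmolar gap = measured − calculated = 318 − 296.5 = 21.5 mOsm/kg

21.5 mOsm/kg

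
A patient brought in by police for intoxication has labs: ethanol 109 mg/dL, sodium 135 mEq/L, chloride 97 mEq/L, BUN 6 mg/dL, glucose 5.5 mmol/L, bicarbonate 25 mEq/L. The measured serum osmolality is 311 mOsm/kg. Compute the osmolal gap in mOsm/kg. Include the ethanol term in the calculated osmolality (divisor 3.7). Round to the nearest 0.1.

Calculated osmolality = 2·Na + glucose + BUN/2.8 + ethanol/3.7
= 2·135 + 5.5 + 6/2.8 + 109/3.7
= 270 + 5.50 + 2.14 + 29.46
= 307.1 mOsm/kg ≈ 307.1 mOsm/kg
Osmolar gap = measured − calculated = 311 − 307.1 = 3.9 mOsm/kg

3.9 mOsm/kg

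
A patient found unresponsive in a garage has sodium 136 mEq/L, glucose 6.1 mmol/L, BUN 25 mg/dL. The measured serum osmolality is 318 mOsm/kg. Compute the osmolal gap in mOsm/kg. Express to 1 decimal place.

31.0 mOsm/kg

Calculated osmolality = 2·Na + glucose + BUN/2.8
= 2·136 + 6.1 + 25/2.8
= 272 + 6.10 + 8.93
= 287.03 mOsm/kg ≈ 287.0 mOsm/kg
Osmolar gap = measured − calculated = 318 − 287.0 = 31.0 mOsm/kg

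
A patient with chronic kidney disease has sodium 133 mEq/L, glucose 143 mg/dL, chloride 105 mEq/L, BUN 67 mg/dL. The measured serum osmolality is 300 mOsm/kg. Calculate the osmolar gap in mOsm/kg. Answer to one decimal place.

Calculated osmolality = 2·Na + glucose/18 + BUN/2.8
= 2·133 + 143/18 + 67/2.8
= 266 + 7.94 + 23.93
= 297.87 mOsm/kg ≈ 297.9 mOsm/kg
Osmolar gap = measured − calculated = 300 − 297.9 = 2.1 mOsm/kg

2.1 mOsm/kg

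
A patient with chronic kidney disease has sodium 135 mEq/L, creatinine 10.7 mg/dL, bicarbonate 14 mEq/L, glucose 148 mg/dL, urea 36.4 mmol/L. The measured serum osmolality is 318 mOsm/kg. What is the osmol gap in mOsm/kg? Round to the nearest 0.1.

3.4 mOsm/kg

Calculated osmolality = 2·Na + glucose/18 + urea
= 2·135 + 148/18 + 36.4
= 270 + 8.22 + 36.40
= 314.62 mOsm/kg ≈ 314.6 mOsm/kg
Osmolar gap = measured − calculated = 318 − 314.6 = 3.4 mOsm/kg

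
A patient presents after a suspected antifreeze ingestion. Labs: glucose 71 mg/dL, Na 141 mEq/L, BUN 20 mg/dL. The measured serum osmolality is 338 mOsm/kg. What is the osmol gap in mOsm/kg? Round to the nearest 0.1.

44.9 mOsm/kg

Calculated osmolality = 2·Na + glucose/18 + BUN/2.8
= 2·141 + 71/18 + 20/2.8
= 282 + 3.94 + 7.14
= 293.08 mOsm/kg ≈ 293.1 mOsm/kg
Osmolar gap = measured − calculated = 338 − 293.1 = 44.9 mOsm/kg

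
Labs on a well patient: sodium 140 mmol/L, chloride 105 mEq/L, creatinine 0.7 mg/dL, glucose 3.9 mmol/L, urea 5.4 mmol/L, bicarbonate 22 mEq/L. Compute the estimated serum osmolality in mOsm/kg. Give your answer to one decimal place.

Calculated osmolality = 2·Na + glucose + urea
= 2·140 + 3.9 + 5.4
= 280 + 3.90 + 5.40
= 289.3 mOsm/kg

289.3 mOsm/kg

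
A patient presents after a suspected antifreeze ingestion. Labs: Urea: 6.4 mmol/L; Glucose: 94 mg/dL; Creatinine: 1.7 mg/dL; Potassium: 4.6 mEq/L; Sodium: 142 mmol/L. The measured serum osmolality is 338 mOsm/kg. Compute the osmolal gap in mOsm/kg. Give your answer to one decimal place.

Calculated osmolality = 2·Na + glucose/18 + urea
= 2·142 + 94/18 + 6.4
= 284 + 5.22 + 6.40
= 295.62 mOsm/kg ≈ 295.6 mOsm/kg
Osmolar gap = measured − calculated = 338 − 295.6 = 42.4 mOsm/kg

42.4 mOsm/kg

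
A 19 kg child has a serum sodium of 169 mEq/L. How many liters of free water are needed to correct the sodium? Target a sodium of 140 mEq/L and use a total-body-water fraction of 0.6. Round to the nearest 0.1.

2.4 L

TBW = 0.6 · 19 = 11.4 L
Free water deficit = TBW · (Na/140 − 1)
= 11.4 · (169/140 − 1)
= 11.4 · 0.2071
= 2.36 L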